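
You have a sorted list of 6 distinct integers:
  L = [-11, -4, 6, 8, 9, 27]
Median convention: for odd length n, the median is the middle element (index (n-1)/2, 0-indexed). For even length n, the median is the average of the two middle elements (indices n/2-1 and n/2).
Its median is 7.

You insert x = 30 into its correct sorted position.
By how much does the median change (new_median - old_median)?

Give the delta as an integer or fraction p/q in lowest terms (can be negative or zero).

Old median = 7
After inserting x = 30: new sorted = [-11, -4, 6, 8, 9, 27, 30]
New median = 8
Delta = 8 - 7 = 1

Answer: 1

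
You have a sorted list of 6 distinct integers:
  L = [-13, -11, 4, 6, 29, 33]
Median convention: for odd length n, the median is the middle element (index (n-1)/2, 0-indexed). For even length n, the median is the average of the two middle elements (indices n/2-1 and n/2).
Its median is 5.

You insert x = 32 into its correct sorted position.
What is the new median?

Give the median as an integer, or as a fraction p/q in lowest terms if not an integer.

Answer: 6

Derivation:
Old list (sorted, length 6): [-13, -11, 4, 6, 29, 33]
Old median = 5
Insert x = 32
Old length even (6). Middle pair: indices 2,3 = 4,6.
New length odd (7). New median = single middle element.
x = 32: 5 elements are < x, 1 elements are > x.
New sorted list: [-13, -11, 4, 6, 29, 32, 33]
New median = 6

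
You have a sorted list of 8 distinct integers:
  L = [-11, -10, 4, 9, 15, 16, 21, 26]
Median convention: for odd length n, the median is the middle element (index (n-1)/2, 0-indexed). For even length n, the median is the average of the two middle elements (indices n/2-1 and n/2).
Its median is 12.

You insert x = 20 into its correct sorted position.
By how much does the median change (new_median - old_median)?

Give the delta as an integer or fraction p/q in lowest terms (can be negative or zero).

Old median = 12
After inserting x = 20: new sorted = [-11, -10, 4, 9, 15, 16, 20, 21, 26]
New median = 15
Delta = 15 - 12 = 3

Answer: 3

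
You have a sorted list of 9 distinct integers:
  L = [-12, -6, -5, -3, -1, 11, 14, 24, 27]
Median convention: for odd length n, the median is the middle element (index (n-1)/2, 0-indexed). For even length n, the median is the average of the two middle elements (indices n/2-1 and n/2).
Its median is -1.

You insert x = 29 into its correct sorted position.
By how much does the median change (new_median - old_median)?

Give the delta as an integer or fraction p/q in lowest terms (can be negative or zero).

Old median = -1
After inserting x = 29: new sorted = [-12, -6, -5, -3, -1, 11, 14, 24, 27, 29]
New median = 5
Delta = 5 - -1 = 6

Answer: 6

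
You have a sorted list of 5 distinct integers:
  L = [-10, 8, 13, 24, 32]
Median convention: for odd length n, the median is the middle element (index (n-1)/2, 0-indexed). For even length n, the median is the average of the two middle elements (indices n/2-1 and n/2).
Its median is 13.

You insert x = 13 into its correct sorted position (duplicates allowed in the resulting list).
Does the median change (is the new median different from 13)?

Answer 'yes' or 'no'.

Answer: no

Derivation:
Old median = 13
Insert x = 13
New median = 13
Changed? no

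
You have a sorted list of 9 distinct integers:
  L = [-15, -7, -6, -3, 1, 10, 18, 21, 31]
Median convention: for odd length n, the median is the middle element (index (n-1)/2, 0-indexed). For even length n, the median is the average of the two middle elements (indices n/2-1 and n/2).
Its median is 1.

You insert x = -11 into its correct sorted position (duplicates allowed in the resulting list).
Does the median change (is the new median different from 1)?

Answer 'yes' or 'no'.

Old median = 1
Insert x = -11
New median = -1
Changed? yes

Answer: yes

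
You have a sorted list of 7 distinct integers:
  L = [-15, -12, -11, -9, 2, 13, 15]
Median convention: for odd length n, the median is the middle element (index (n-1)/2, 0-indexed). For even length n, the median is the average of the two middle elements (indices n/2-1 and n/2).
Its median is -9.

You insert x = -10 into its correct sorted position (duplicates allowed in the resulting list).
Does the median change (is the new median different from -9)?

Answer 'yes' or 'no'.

Answer: yes

Derivation:
Old median = -9
Insert x = -10
New median = -19/2
Changed? yes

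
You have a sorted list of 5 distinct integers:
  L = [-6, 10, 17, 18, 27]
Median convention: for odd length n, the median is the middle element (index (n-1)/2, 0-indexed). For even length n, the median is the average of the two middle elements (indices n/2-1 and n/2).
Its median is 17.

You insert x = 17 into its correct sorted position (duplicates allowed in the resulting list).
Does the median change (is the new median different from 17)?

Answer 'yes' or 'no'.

Old median = 17
Insert x = 17
New median = 17
Changed? no

Answer: no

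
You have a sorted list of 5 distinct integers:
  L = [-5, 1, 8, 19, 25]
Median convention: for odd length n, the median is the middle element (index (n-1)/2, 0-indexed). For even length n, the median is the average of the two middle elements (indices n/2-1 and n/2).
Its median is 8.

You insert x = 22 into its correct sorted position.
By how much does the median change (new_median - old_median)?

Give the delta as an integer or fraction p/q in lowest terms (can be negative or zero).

Answer: 11/2

Derivation:
Old median = 8
After inserting x = 22: new sorted = [-5, 1, 8, 19, 22, 25]
New median = 27/2
Delta = 27/2 - 8 = 11/2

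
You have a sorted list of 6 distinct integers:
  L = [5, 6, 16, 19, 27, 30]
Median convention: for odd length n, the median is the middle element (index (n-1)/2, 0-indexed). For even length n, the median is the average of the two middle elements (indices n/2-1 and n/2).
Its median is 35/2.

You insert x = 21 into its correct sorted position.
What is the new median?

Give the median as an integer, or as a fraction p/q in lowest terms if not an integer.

Answer: 19

Derivation:
Old list (sorted, length 6): [5, 6, 16, 19, 27, 30]
Old median = 35/2
Insert x = 21
Old length even (6). Middle pair: indices 2,3 = 16,19.
New length odd (7). New median = single middle element.
x = 21: 4 elements are < x, 2 elements are > x.
New sorted list: [5, 6, 16, 19, 21, 27, 30]
New median = 19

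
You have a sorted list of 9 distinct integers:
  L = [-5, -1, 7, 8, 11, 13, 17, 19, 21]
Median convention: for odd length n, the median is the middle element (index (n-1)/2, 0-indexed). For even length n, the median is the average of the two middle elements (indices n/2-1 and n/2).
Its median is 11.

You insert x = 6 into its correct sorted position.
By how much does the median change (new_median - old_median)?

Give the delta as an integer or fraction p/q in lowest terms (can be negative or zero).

Answer: -3/2

Derivation:
Old median = 11
After inserting x = 6: new sorted = [-5, -1, 6, 7, 8, 11, 13, 17, 19, 21]
New median = 19/2
Delta = 19/2 - 11 = -3/2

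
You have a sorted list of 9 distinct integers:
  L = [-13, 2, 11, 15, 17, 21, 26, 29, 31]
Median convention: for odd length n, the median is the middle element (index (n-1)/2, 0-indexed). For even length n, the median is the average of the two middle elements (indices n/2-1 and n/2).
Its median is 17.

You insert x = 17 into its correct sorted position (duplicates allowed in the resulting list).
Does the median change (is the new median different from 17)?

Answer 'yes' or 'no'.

Answer: no

Derivation:
Old median = 17
Insert x = 17
New median = 17
Changed? no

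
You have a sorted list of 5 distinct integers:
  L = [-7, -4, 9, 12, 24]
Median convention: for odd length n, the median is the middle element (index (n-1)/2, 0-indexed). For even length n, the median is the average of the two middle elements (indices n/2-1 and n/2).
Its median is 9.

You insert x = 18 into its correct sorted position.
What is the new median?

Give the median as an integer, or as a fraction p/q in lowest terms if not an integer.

Answer: 21/2

Derivation:
Old list (sorted, length 5): [-7, -4, 9, 12, 24]
Old median = 9
Insert x = 18
Old length odd (5). Middle was index 2 = 9.
New length even (6). New median = avg of two middle elements.
x = 18: 4 elements are < x, 1 elements are > x.
New sorted list: [-7, -4, 9, 12, 18, 24]
New median = 21/2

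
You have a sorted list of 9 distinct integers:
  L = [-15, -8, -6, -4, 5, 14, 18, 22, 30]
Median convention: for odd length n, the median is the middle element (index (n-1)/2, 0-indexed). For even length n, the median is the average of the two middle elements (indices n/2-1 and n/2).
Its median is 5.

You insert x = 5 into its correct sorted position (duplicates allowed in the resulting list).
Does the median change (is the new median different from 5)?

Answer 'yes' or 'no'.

Answer: no

Derivation:
Old median = 5
Insert x = 5
New median = 5
Changed? no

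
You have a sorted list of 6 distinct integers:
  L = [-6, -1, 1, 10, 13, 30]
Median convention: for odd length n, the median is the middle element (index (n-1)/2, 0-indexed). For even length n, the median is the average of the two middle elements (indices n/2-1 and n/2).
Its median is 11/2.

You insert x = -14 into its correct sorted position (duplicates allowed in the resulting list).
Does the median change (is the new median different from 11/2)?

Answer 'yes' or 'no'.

Old median = 11/2
Insert x = -14
New median = 1
Changed? yes

Answer: yes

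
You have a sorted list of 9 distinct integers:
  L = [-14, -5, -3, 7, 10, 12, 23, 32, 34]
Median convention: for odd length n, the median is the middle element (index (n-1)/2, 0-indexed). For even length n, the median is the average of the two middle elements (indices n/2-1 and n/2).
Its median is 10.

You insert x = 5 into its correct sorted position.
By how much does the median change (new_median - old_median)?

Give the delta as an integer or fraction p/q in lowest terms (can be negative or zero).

Answer: -3/2

Derivation:
Old median = 10
After inserting x = 5: new sorted = [-14, -5, -3, 5, 7, 10, 12, 23, 32, 34]
New median = 17/2
Delta = 17/2 - 10 = -3/2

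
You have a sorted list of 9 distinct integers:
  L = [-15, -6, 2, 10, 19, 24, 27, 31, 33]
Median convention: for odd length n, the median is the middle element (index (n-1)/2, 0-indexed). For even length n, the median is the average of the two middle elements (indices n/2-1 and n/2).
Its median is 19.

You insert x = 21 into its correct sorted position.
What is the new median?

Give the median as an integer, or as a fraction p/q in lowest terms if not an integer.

Answer: 20

Derivation:
Old list (sorted, length 9): [-15, -6, 2, 10, 19, 24, 27, 31, 33]
Old median = 19
Insert x = 21
Old length odd (9). Middle was index 4 = 19.
New length even (10). New median = avg of two middle elements.
x = 21: 5 elements are < x, 4 elements are > x.
New sorted list: [-15, -6, 2, 10, 19, 21, 24, 27, 31, 33]
New median = 20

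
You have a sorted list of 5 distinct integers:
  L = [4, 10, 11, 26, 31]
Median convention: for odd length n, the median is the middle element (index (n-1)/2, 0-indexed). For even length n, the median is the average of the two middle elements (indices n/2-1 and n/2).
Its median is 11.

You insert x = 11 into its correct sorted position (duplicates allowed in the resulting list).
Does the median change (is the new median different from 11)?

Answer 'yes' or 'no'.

Answer: no

Derivation:
Old median = 11
Insert x = 11
New median = 11
Changed? no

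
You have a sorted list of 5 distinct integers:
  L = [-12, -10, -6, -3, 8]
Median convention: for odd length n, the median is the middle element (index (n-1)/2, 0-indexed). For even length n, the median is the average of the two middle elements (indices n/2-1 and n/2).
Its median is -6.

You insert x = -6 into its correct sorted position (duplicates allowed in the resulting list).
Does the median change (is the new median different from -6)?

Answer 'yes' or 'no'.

Answer: no

Derivation:
Old median = -6
Insert x = -6
New median = -6
Changed? no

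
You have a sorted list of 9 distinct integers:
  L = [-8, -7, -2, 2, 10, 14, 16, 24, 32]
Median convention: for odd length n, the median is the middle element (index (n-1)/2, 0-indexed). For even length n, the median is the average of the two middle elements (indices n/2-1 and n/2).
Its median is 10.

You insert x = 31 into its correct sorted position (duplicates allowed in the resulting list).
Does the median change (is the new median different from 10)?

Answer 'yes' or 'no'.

Old median = 10
Insert x = 31
New median = 12
Changed? yes

Answer: yes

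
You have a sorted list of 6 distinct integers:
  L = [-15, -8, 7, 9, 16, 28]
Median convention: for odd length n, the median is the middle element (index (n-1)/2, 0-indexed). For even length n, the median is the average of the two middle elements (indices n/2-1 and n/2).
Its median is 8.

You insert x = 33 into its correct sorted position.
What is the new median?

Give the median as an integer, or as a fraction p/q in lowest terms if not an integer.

Old list (sorted, length 6): [-15, -8, 7, 9, 16, 28]
Old median = 8
Insert x = 33
Old length even (6). Middle pair: indices 2,3 = 7,9.
New length odd (7). New median = single middle element.
x = 33: 6 elements are < x, 0 elements are > x.
New sorted list: [-15, -8, 7, 9, 16, 28, 33]
New median = 9

Answer: 9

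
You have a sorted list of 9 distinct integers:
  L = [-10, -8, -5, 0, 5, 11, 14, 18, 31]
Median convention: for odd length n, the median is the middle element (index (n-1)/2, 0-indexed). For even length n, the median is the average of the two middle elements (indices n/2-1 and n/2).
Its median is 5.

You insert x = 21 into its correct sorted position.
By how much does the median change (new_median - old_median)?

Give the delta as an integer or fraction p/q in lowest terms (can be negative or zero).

Old median = 5
After inserting x = 21: new sorted = [-10, -8, -5, 0, 5, 11, 14, 18, 21, 31]
New median = 8
Delta = 8 - 5 = 3

Answer: 3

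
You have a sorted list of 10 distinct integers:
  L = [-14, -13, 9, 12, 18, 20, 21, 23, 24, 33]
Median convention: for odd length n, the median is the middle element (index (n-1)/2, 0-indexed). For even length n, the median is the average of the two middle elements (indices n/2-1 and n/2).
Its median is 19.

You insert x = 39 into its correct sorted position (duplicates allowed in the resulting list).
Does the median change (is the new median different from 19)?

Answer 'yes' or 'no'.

Old median = 19
Insert x = 39
New median = 20
Changed? yes

Answer: yes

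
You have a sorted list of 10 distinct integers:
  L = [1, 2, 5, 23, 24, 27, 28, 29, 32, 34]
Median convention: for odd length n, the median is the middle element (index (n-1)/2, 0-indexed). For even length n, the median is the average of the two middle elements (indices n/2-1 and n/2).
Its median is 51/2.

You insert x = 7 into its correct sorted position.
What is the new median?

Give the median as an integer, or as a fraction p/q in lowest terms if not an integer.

Answer: 24

Derivation:
Old list (sorted, length 10): [1, 2, 5, 23, 24, 27, 28, 29, 32, 34]
Old median = 51/2
Insert x = 7
Old length even (10). Middle pair: indices 4,5 = 24,27.
New length odd (11). New median = single middle element.
x = 7: 3 elements are < x, 7 elements are > x.
New sorted list: [1, 2, 5, 7, 23, 24, 27, 28, 29, 32, 34]
New median = 24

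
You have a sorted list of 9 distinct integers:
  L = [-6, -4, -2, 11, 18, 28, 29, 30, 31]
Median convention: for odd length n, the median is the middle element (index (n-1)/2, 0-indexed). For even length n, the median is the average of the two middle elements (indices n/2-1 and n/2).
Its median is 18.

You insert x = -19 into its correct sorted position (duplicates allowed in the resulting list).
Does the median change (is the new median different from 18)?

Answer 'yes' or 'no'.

Old median = 18
Insert x = -19
New median = 29/2
Changed? yes

Answer: yes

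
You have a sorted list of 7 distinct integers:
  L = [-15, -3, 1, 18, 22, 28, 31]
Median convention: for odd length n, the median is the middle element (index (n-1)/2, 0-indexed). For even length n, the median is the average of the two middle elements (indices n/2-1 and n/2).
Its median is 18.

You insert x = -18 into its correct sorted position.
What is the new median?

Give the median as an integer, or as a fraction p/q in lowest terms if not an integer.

Answer: 19/2

Derivation:
Old list (sorted, length 7): [-15, -3, 1, 18, 22, 28, 31]
Old median = 18
Insert x = -18
Old length odd (7). Middle was index 3 = 18.
New length even (8). New median = avg of two middle elements.
x = -18: 0 elements are < x, 7 elements are > x.
New sorted list: [-18, -15, -3, 1, 18, 22, 28, 31]
New median = 19/2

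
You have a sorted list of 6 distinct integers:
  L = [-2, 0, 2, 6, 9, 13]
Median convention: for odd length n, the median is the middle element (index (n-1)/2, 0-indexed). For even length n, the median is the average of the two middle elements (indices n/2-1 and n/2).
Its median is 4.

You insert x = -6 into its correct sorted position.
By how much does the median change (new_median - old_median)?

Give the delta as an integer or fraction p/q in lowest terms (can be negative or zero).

Old median = 4
After inserting x = -6: new sorted = [-6, -2, 0, 2, 6, 9, 13]
New median = 2
Delta = 2 - 4 = -2

Answer: -2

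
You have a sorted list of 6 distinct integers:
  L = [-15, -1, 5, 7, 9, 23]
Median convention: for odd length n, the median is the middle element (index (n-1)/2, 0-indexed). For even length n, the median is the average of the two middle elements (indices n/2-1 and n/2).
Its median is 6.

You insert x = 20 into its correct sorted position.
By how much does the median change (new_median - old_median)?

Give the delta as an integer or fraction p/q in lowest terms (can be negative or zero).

Old median = 6
After inserting x = 20: new sorted = [-15, -1, 5, 7, 9, 20, 23]
New median = 7
Delta = 7 - 6 = 1

Answer: 1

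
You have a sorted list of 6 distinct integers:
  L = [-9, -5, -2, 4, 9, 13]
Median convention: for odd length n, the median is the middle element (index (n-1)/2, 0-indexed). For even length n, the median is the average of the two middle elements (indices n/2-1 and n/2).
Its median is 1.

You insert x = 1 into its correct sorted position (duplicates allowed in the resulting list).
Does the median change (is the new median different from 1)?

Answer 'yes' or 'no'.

Answer: no

Derivation:
Old median = 1
Insert x = 1
New median = 1
Changed? no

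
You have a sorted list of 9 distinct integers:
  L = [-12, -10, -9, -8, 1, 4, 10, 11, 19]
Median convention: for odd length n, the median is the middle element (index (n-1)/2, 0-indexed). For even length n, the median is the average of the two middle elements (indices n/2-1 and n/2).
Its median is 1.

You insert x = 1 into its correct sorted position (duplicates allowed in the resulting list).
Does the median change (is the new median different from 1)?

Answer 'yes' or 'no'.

Old median = 1
Insert x = 1
New median = 1
Changed? no

Answer: no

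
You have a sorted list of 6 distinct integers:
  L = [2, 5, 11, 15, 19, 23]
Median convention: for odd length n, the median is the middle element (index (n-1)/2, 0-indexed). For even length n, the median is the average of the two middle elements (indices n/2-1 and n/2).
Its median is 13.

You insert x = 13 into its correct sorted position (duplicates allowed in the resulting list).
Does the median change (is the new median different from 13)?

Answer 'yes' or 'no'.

Answer: no

Derivation:
Old median = 13
Insert x = 13
New median = 13
Changed? no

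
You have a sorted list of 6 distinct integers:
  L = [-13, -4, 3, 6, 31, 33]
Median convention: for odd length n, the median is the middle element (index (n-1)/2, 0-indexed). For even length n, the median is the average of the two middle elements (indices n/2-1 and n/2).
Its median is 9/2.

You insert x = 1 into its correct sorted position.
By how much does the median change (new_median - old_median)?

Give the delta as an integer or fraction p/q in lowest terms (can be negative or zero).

Old median = 9/2
After inserting x = 1: new sorted = [-13, -4, 1, 3, 6, 31, 33]
New median = 3
Delta = 3 - 9/2 = -3/2

Answer: -3/2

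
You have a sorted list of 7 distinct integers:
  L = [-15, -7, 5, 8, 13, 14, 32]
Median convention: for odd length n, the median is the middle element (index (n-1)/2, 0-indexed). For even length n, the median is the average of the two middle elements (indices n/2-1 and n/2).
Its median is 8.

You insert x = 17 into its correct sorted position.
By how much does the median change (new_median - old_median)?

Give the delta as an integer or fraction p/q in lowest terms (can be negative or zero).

Answer: 5/2

Derivation:
Old median = 8
After inserting x = 17: new sorted = [-15, -7, 5, 8, 13, 14, 17, 32]
New median = 21/2
Delta = 21/2 - 8 = 5/2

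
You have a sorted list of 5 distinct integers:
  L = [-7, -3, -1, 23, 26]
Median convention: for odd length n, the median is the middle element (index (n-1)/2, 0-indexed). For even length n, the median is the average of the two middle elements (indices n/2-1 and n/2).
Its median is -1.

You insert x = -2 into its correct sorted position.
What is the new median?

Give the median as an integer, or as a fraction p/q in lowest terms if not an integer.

Answer: -3/2

Derivation:
Old list (sorted, length 5): [-7, -3, -1, 23, 26]
Old median = -1
Insert x = -2
Old length odd (5). Middle was index 2 = -1.
New length even (6). New median = avg of two middle elements.
x = -2: 2 elements are < x, 3 elements are > x.
New sorted list: [-7, -3, -2, -1, 23, 26]
New median = -3/2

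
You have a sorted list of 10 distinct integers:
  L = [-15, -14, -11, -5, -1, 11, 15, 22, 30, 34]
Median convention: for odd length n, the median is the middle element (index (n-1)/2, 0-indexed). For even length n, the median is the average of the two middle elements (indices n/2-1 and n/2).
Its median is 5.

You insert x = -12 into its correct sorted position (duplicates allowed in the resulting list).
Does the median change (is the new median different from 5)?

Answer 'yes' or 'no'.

Answer: yes

Derivation:
Old median = 5
Insert x = -12
New median = -1
Changed? yes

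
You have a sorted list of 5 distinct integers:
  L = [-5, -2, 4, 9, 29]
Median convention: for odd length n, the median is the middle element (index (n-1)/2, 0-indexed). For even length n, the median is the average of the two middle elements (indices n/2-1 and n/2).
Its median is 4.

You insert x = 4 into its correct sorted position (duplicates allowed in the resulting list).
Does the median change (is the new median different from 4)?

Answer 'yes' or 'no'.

Answer: no

Derivation:
Old median = 4
Insert x = 4
New median = 4
Changed? no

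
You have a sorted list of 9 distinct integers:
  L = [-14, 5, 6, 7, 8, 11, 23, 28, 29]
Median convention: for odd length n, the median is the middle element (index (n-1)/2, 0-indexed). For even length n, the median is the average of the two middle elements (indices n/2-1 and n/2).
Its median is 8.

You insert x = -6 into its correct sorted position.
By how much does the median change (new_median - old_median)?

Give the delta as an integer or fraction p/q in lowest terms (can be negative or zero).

Answer: -1/2

Derivation:
Old median = 8
After inserting x = -6: new sorted = [-14, -6, 5, 6, 7, 8, 11, 23, 28, 29]
New median = 15/2
Delta = 15/2 - 8 = -1/2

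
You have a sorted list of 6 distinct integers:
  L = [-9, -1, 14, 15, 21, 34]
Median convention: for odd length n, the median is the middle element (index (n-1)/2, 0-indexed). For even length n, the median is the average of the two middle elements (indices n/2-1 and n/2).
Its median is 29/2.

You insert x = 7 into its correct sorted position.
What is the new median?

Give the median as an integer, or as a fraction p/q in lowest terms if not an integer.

Old list (sorted, length 6): [-9, -1, 14, 15, 21, 34]
Old median = 29/2
Insert x = 7
Old length even (6). Middle pair: indices 2,3 = 14,15.
New length odd (7). New median = single middle element.
x = 7: 2 elements are < x, 4 elements are > x.
New sorted list: [-9, -1, 7, 14, 15, 21, 34]
New median = 14

Answer: 14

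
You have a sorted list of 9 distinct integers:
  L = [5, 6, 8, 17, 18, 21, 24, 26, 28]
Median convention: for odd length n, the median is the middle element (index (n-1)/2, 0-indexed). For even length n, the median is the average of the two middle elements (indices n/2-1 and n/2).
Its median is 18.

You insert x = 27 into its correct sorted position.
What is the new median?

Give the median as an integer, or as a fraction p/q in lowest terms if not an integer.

Answer: 39/2

Derivation:
Old list (sorted, length 9): [5, 6, 8, 17, 18, 21, 24, 26, 28]
Old median = 18
Insert x = 27
Old length odd (9). Middle was index 4 = 18.
New length even (10). New median = avg of two middle elements.
x = 27: 8 elements are < x, 1 elements are > x.
New sorted list: [5, 6, 8, 17, 18, 21, 24, 26, 27, 28]
New median = 39/2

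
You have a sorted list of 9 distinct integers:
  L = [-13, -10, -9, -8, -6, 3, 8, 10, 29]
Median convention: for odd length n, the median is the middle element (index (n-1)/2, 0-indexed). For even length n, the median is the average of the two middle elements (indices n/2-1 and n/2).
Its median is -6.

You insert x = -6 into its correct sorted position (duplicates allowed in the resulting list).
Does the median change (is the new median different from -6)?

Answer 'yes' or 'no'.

Answer: no

Derivation:
Old median = -6
Insert x = -6
New median = -6
Changed? no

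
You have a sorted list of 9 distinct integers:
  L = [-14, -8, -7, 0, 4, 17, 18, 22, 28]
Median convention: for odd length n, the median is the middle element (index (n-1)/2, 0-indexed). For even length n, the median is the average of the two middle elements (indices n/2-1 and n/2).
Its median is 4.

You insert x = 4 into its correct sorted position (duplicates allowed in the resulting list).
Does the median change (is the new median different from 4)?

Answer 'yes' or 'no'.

Answer: no

Derivation:
Old median = 4
Insert x = 4
New median = 4
Changed? no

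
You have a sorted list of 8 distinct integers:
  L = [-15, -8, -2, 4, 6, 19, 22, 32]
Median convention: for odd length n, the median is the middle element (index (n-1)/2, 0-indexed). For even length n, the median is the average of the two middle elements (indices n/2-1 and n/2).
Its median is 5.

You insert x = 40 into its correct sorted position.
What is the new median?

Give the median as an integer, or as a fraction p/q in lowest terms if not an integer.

Answer: 6

Derivation:
Old list (sorted, length 8): [-15, -8, -2, 4, 6, 19, 22, 32]
Old median = 5
Insert x = 40
Old length even (8). Middle pair: indices 3,4 = 4,6.
New length odd (9). New median = single middle element.
x = 40: 8 elements are < x, 0 elements are > x.
New sorted list: [-15, -8, -2, 4, 6, 19, 22, 32, 40]
New median = 6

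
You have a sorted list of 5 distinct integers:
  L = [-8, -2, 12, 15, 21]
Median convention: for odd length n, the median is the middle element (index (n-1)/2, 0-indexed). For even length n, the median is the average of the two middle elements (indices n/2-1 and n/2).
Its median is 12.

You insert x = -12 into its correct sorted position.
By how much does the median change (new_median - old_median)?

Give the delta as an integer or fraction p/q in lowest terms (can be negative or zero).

Answer: -7

Derivation:
Old median = 12
After inserting x = -12: new sorted = [-12, -8, -2, 12, 15, 21]
New median = 5
Delta = 5 - 12 = -7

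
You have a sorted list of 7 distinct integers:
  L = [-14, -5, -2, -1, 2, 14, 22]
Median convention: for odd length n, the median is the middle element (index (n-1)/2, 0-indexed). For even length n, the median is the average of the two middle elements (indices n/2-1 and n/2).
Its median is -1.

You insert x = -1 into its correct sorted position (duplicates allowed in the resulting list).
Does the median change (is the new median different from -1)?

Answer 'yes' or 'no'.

Answer: no

Derivation:
Old median = -1
Insert x = -1
New median = -1
Changed? no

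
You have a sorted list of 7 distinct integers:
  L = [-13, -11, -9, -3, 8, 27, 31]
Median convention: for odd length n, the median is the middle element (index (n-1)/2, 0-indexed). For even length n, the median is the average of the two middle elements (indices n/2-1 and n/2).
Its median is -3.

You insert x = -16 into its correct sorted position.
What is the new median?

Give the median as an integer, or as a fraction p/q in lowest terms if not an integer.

Old list (sorted, length 7): [-13, -11, -9, -3, 8, 27, 31]
Old median = -3
Insert x = -16
Old length odd (7). Middle was index 3 = -3.
New length even (8). New median = avg of two middle elements.
x = -16: 0 elements are < x, 7 elements are > x.
New sorted list: [-16, -13, -11, -9, -3, 8, 27, 31]
New median = -6

Answer: -6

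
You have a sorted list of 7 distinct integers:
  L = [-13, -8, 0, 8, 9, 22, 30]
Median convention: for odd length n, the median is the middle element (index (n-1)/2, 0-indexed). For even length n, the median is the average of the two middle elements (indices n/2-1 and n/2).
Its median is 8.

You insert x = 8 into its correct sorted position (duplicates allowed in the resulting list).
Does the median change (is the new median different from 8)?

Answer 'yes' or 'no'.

Answer: no

Derivation:
Old median = 8
Insert x = 8
New median = 8
Changed? no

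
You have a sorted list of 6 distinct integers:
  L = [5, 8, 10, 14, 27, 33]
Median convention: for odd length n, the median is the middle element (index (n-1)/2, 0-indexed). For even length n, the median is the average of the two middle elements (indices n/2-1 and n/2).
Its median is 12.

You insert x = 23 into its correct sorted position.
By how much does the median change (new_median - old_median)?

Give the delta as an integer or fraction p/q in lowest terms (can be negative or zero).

Answer: 2

Derivation:
Old median = 12
After inserting x = 23: new sorted = [5, 8, 10, 14, 23, 27, 33]
New median = 14
Delta = 14 - 12 = 2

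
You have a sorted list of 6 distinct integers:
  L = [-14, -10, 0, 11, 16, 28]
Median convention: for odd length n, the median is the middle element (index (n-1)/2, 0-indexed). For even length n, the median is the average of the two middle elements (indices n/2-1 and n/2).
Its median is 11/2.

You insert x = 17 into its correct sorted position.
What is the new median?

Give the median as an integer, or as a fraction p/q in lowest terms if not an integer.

Answer: 11

Derivation:
Old list (sorted, length 6): [-14, -10, 0, 11, 16, 28]
Old median = 11/2
Insert x = 17
Old length even (6). Middle pair: indices 2,3 = 0,11.
New length odd (7). New median = single middle element.
x = 17: 5 elements are < x, 1 elements are > x.
New sorted list: [-14, -10, 0, 11, 16, 17, 28]
New median = 11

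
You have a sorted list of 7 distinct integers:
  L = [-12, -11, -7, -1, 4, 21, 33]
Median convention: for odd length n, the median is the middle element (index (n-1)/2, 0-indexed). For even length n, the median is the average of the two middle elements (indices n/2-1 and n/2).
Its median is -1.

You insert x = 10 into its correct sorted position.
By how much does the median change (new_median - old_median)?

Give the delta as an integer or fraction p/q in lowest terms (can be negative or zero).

Old median = -1
After inserting x = 10: new sorted = [-12, -11, -7, -1, 4, 10, 21, 33]
New median = 3/2
Delta = 3/2 - -1 = 5/2

Answer: 5/2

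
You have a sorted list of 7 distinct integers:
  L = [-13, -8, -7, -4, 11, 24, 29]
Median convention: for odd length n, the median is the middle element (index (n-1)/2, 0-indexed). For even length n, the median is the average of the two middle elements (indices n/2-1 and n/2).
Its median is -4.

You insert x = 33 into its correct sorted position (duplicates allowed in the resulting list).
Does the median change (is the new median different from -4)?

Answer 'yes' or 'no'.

Answer: yes

Derivation:
Old median = -4
Insert x = 33
New median = 7/2
Changed? yes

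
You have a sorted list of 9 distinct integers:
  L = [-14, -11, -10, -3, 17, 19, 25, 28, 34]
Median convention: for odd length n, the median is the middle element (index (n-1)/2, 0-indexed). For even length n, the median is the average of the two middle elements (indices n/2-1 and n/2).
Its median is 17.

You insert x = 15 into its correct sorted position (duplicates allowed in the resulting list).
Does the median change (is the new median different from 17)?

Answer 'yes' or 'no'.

Answer: yes

Derivation:
Old median = 17
Insert x = 15
New median = 16
Changed? yes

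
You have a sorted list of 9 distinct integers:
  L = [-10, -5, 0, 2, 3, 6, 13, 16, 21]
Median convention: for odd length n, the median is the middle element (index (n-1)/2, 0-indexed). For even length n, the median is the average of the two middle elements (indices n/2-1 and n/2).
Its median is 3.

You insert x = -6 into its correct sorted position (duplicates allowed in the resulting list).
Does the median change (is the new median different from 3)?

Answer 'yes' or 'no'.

Old median = 3
Insert x = -6
New median = 5/2
Changed? yes

Answer: yes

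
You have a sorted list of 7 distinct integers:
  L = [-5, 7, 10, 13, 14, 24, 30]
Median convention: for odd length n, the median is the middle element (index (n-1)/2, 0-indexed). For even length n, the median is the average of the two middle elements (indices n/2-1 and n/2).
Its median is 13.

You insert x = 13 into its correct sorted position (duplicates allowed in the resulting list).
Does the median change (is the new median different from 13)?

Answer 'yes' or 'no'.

Old median = 13
Insert x = 13
New median = 13
Changed? no

Answer: no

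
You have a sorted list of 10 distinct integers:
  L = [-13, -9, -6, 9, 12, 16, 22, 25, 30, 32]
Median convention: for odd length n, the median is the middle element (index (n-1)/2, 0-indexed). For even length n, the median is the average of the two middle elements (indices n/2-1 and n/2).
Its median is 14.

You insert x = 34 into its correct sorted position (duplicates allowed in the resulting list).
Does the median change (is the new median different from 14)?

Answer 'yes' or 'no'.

Old median = 14
Insert x = 34
New median = 16
Changed? yes

Answer: yes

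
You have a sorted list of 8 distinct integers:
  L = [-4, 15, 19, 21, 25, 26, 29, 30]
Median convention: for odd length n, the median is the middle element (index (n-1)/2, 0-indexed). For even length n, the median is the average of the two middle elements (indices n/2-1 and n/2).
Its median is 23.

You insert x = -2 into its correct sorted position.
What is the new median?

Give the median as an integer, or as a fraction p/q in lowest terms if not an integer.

Answer: 21

Derivation:
Old list (sorted, length 8): [-4, 15, 19, 21, 25, 26, 29, 30]
Old median = 23
Insert x = -2
Old length even (8). Middle pair: indices 3,4 = 21,25.
New length odd (9). New median = single middle element.
x = -2: 1 elements are < x, 7 elements are > x.
New sorted list: [-4, -2, 15, 19, 21, 25, 26, 29, 30]
New median = 21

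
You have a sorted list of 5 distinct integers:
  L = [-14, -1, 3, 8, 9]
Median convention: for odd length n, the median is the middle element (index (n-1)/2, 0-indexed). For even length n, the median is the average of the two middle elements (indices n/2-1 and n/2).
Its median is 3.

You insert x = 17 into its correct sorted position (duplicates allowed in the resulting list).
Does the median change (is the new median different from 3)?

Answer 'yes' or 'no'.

Old median = 3
Insert x = 17
New median = 11/2
Changed? yes

Answer: yes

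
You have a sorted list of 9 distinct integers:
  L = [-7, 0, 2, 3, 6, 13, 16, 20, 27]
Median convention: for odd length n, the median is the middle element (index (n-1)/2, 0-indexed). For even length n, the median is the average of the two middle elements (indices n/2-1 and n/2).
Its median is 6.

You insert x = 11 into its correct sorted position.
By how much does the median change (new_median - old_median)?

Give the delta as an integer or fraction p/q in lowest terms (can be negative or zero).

Answer: 5/2

Derivation:
Old median = 6
After inserting x = 11: new sorted = [-7, 0, 2, 3, 6, 11, 13, 16, 20, 27]
New median = 17/2
Delta = 17/2 - 6 = 5/2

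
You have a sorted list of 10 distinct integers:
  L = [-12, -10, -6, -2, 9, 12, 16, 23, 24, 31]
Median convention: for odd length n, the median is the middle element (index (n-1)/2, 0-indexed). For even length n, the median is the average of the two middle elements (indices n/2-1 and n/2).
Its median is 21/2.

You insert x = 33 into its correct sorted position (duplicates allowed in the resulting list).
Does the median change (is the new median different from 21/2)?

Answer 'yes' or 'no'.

Old median = 21/2
Insert x = 33
New median = 12
Changed? yes

Answer: yes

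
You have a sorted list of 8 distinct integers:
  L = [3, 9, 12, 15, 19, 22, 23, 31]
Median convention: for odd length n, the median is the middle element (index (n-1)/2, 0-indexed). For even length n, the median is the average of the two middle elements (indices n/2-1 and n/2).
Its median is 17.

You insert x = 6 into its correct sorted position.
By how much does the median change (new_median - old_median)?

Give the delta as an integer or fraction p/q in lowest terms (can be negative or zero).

Old median = 17
After inserting x = 6: new sorted = [3, 6, 9, 12, 15, 19, 22, 23, 31]
New median = 15
Delta = 15 - 17 = -2

Answer: -2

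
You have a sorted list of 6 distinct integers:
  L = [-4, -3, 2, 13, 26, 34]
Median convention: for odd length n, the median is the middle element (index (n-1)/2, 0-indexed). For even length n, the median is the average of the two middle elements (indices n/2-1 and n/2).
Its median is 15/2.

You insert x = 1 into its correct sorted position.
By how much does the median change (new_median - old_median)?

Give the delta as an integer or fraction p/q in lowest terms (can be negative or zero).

Old median = 15/2
After inserting x = 1: new sorted = [-4, -3, 1, 2, 13, 26, 34]
New median = 2
Delta = 2 - 15/2 = -11/2

Answer: -11/2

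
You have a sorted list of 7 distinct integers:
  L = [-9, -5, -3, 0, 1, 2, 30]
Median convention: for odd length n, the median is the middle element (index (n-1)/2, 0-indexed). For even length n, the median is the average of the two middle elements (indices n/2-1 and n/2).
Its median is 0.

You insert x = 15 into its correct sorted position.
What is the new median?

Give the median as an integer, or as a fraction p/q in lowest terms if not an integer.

Answer: 1/2

Derivation:
Old list (sorted, length 7): [-9, -5, -3, 0, 1, 2, 30]
Old median = 0
Insert x = 15
Old length odd (7). Middle was index 3 = 0.
New length even (8). New median = avg of two middle elements.
x = 15: 6 elements are < x, 1 elements are > x.
New sorted list: [-9, -5, -3, 0, 1, 2, 15, 30]
New median = 1/2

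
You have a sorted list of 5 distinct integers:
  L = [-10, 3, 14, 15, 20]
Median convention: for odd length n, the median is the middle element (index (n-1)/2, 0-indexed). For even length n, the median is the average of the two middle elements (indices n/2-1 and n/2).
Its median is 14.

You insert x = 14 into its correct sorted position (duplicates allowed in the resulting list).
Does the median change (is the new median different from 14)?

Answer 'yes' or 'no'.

Old median = 14
Insert x = 14
New median = 14
Changed? no

Answer: no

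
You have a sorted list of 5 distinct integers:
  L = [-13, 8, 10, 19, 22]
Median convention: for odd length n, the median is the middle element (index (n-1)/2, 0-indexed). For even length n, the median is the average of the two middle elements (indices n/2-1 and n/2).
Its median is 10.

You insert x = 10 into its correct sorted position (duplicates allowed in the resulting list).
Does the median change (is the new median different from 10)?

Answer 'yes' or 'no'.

Old median = 10
Insert x = 10
New median = 10
Changed? no

Answer: no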